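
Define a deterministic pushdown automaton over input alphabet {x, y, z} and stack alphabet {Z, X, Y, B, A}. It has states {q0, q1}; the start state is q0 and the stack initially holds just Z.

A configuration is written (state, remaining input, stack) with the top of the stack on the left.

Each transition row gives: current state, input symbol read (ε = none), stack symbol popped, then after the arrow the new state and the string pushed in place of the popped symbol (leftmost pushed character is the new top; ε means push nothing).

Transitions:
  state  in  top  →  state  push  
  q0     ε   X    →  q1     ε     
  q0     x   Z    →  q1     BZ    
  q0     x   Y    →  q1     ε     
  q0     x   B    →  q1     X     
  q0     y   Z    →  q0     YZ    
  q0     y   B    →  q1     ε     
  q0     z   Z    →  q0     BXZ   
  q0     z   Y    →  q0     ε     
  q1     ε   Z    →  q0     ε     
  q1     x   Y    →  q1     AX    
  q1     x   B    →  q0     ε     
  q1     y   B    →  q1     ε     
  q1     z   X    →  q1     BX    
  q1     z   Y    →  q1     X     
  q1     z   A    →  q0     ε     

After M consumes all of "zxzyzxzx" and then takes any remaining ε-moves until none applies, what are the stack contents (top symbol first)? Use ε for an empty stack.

ε

(q0, zxzyzxzx, Z)
  read z, top Z: go to q0, push BXZ → (q0, xzyzxzx, BXZ)
  read x, top B: go to q1, push X → (q1, zyzxzx, XXZ)
  read z, top X: go to q1, push BX → (q1, yzxzx, BXXZ)
  read y, top B: go to q1, push ε → (q1, zxzx, XXZ)
  read z, top X: go to q1, push BX → (q1, xzx, BXXZ)
  read x, top B: go to q0, push ε → (q0, zx, XXZ)
  ε-move, top X: go to q1, push ε → (q1, zx, XZ)
  read z, top X: go to q1, push BX → (q1, x, BXZ)
  read x, top B: go to q0, push ε → (q0, ε, XZ)
  ε-move, top X: go to q1, push ε → (q1, ε, Z)
  ε-move, top Z: go to q0, push ε → (q0, ε, ε)
All input consumed in state q0 with stack ε.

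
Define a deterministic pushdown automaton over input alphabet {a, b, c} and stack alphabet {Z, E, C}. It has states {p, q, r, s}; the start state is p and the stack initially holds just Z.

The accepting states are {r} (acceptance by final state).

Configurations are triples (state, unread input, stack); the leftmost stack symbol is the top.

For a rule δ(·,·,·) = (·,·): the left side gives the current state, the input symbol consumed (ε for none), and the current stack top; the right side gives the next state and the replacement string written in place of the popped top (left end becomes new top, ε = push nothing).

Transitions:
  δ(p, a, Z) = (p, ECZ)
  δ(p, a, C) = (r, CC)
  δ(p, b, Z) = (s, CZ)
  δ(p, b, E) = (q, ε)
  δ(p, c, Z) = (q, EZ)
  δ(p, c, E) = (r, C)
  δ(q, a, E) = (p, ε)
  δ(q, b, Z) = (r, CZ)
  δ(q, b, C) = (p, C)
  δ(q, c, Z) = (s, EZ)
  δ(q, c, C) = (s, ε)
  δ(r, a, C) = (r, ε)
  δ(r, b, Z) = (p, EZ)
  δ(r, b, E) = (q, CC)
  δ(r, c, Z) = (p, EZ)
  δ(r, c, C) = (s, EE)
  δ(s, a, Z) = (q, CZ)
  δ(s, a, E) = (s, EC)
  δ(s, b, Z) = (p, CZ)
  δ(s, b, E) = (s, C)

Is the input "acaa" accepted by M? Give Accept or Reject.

Accept

(p, acaa, Z)
  read a, top Z: go to p, push ECZ → (p, caa, ECZ)
  read c, top E: go to r, push C → (r, aa, CCZ)
  read a, top C: go to r, push ε → (r, a, CZ)
  read a, top C: go to r, push ε → (r, ε, Z)
All input consumed; state r ∈ F.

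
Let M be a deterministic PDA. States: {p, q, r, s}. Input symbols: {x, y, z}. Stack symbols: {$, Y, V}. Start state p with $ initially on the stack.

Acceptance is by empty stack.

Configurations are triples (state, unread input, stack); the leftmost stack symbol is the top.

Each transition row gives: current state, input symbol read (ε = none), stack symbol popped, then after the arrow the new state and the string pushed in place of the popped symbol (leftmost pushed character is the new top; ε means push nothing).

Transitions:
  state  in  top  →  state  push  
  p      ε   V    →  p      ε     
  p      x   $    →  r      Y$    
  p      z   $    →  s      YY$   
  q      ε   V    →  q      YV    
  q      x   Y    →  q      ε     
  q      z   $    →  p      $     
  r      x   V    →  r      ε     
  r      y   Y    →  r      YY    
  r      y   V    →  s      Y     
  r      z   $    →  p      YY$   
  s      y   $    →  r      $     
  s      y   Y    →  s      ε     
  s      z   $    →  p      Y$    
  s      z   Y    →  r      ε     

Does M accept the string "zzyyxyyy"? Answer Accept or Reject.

(p, zzyyxyyy, $)
  read z, top $: go to s, push YY$ → (s, zyyxyyy, YY$)
  read z, top Y: go to r, push ε → (r, yyxyyy, Y$)
  read y, top Y: go to r, push YY → (r, yxyyy, YY$)
  read y, top Y: go to r, push YY → (r, xyyy, YYY$)
No transition applies at (r, xyyy, YYY$); input not fully consumed.

Reject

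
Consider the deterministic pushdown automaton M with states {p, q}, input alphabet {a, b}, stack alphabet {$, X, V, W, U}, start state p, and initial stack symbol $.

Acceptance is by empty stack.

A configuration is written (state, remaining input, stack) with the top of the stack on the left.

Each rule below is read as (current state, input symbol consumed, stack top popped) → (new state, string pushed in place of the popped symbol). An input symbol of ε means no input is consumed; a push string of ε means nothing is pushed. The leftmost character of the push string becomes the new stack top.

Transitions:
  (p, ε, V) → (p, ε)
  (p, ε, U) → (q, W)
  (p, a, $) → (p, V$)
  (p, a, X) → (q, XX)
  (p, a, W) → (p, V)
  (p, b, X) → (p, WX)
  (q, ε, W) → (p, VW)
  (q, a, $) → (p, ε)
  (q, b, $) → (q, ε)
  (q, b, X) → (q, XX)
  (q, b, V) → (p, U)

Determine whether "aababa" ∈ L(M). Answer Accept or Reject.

(p, aababa, $) ⊢ (p, ababa, V$) ⊢ (p, ababa, $) ⊢ (p, baba, V$) ⊢ (p, baba, $)
No transition applies at (p, baba, $); input not fully consumed.

Reject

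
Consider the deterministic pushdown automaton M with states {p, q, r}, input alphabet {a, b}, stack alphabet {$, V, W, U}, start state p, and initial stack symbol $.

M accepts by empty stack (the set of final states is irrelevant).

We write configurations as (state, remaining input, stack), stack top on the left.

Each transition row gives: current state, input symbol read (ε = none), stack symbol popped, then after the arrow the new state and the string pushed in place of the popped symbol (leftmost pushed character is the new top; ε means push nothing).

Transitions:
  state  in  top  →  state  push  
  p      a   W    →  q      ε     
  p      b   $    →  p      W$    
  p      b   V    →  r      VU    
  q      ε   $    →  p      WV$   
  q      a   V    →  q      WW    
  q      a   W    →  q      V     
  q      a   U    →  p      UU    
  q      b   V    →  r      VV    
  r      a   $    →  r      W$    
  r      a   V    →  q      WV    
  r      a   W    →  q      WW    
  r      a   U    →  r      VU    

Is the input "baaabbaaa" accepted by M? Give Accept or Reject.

(p, baaabbaaa, $)
  read b, top $: go to p, push W$ → (p, aaabbaaa, W$)
  read a, top W: go to q, push ε → (q, aabbaaa, $)
  ε-move, top $: go to p, push WV$ → (p, aabbaaa, WV$)
  read a, top W: go to q, push ε → (q, abbaaa, V$)
  read a, top V: go to q, push WW → (q, bbaaa, WW$)
No transition applies at (q, bbaaa, WW$); input not fully consumed.

Reject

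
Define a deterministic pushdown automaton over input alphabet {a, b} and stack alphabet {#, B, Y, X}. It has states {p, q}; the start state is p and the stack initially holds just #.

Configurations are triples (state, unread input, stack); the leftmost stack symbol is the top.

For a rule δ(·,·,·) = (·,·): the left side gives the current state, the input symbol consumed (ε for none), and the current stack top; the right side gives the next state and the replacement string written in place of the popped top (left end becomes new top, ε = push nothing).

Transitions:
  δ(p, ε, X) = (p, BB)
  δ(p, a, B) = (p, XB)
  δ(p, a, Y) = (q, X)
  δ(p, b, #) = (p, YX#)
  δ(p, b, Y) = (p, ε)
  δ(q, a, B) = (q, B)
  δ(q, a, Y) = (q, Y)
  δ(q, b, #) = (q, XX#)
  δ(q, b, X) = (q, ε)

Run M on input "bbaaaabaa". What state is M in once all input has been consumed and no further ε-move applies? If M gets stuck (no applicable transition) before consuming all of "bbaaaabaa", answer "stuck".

(p, bbaaaabaa, #)
  read b, top #: go to p, push YX# → (p, baaaabaa, YX#)
  read b, top Y: go to p, push ε → (p, aaaabaa, X#)
  ε-move, top X: go to p, push BB → (p, aaaabaa, BB#)
  read a, top B: go to p, push XB → (p, aaabaa, XBB#)
  ε-move, top X: go to p, push BB → (p, aaabaa, BBBB#)
  read a, top B: go to p, push XB → (p, aabaa, XBBBB#)
  ε-move, top X: go to p, push BB → (p, aabaa, BBBBBB#)
  read a, top B: go to p, push XB → (p, abaa, XBBBBBB#)
  ε-move, top X: go to p, push BB → (p, abaa, BBBBBBBB#)
  read a, top B: go to p, push XB → (p, baa, XBBBBBBBB#)
  ε-move, top X: go to p, push BB → (p, baa, BBBBBBBBBB#)
No transition for (p, b, top B); M blocks with input baa remaining.

stuck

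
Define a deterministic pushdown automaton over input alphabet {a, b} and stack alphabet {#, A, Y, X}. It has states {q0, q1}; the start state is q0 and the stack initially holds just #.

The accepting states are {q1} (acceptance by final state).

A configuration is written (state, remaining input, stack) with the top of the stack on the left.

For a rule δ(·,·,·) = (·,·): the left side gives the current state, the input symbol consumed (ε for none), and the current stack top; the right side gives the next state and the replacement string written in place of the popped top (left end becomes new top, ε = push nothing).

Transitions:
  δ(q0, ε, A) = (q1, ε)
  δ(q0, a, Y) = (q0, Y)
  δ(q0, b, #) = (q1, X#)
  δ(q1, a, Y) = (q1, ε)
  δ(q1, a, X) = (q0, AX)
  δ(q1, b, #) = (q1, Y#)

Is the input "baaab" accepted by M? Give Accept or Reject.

Reject

(q0, baaab, #)
  read b, top #: go to q1, push X# → (q1, aaab, X#)
  read a, top X: go to q0, push AX → (q0, aab, AX#)
  ε-move, top A: go to q1, push ε → (q1, aab, X#)
  read a, top X: go to q0, push AX → (q0, ab, AX#)
  ε-move, top A: go to q1, push ε → (q1, ab, X#)
  read a, top X: go to q0, push AX → (q0, b, AX#)
  ε-move, top A: go to q1, push ε → (q1, b, X#)
No transition applies at (q1, b, X#); input not fully consumed.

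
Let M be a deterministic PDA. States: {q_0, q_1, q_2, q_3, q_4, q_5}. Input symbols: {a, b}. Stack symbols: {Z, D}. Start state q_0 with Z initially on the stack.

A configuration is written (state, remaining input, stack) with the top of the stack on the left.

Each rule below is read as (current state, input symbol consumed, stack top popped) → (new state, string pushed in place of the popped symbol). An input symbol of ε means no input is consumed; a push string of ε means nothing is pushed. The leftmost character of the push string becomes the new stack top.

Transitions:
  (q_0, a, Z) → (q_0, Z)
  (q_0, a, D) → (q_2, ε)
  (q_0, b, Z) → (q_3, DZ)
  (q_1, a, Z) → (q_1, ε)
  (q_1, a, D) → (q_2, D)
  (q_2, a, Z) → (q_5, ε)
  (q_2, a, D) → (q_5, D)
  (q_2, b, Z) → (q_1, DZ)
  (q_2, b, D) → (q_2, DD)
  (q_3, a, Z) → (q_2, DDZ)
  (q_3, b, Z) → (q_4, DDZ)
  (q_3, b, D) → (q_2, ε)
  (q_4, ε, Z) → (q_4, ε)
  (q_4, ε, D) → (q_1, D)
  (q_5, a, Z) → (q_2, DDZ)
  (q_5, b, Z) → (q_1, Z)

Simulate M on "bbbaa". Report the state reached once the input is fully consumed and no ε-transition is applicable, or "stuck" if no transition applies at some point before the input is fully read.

(q_0, bbbaa, Z)
  read b, top Z: go to q_3, push DZ → (q_3, bbaa, DZ)
  read b, top D: go to q_2, push ε → (q_2, baa, Z)
  read b, top Z: go to q_1, push DZ → (q_1, aa, DZ)
  read a, top D: go to q_2, push D → (q_2, a, DZ)
  read a, top D: go to q_5, push D → (q_5, ε, DZ)
All input consumed; M is in state q_5.

q_5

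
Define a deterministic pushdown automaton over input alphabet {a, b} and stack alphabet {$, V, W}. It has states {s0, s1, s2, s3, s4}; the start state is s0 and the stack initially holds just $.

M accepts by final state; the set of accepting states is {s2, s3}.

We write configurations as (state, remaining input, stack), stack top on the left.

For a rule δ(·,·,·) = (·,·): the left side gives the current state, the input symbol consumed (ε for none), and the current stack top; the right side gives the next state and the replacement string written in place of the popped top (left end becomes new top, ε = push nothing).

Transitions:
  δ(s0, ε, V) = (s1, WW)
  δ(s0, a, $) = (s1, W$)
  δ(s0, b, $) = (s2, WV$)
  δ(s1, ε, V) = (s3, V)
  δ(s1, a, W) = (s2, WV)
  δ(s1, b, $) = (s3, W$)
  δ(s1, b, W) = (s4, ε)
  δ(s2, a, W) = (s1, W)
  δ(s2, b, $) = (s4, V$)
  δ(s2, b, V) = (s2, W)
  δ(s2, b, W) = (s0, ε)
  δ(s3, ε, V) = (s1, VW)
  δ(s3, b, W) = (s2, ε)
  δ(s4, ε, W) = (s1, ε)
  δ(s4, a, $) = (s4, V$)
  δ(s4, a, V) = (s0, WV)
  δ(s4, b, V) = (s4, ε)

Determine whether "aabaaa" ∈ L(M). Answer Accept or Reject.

Accept

(s0, aabaaa, $) ⊢ (s1, abaaa, W$) ⊢ (s2, baaa, WV$) ⊢ (s0, aaa, V$) ⊢ (s1, aaa, WW$) ⊢ (s2, aa, WVW$) ⊢ (s1, a, WVW$) ⊢ (s2, ε, WVVW$)
All input consumed; state s2 ∈ F.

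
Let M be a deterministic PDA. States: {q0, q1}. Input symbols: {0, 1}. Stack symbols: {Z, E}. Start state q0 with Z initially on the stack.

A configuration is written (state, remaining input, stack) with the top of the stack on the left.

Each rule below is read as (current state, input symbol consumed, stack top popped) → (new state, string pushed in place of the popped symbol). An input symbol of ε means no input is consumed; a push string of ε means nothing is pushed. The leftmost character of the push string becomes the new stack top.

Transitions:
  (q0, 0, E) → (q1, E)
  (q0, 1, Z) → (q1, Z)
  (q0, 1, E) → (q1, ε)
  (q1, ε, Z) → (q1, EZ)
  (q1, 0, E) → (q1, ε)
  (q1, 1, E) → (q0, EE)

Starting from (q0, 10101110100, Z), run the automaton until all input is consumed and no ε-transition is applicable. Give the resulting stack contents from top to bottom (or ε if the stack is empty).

(q0, 10101110100, Z)
  read 1, top Z: go to q1, push Z → (q1, 0101110100, Z)
  ε-move, top Z: go to q1, push EZ → (q1, 0101110100, EZ)
  read 0, top E: go to q1, push ε → (q1, 101110100, Z)
  ε-move, top Z: go to q1, push EZ → (q1, 101110100, EZ)
  read 1, top E: go to q0, push EE → (q0, 01110100, EEZ)
  read 0, top E: go to q1, push E → (q1, 1110100, EEZ)
  read 1, top E: go to q0, push EE → (q0, 110100, EEEZ)
  read 1, top E: go to q1, push ε → (q1, 10100, EEZ)
  read 1, top E: go to q0, push EE → (q0, 0100, EEEZ)
  read 0, top E: go to q1, push E → (q1, 100, EEEZ)
  read 1, top E: go to q0, push EE → (q0, 00, EEEEZ)
  read 0, top E: go to q1, push E → (q1, 0, EEEEZ)
  read 0, top E: go to q1, push ε → (q1, ε, EEEZ)
All input consumed in state q1 with stack EEEZ.

EEEZ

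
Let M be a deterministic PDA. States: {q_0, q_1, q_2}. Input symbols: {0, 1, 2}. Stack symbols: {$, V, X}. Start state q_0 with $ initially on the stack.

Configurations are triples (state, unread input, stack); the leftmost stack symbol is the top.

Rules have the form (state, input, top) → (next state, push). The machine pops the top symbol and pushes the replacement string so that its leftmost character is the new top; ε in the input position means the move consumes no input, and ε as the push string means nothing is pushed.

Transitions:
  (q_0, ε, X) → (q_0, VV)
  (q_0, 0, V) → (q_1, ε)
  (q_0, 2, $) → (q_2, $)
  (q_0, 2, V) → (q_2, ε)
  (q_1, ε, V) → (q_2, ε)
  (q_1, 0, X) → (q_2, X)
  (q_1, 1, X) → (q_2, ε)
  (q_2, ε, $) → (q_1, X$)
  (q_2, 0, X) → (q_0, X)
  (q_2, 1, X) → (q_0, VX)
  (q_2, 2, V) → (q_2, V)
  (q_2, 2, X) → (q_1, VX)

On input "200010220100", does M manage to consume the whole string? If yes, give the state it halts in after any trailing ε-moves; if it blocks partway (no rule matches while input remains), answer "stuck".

stuck

(q_0, 200010220100, $) ⊢ (q_2, 00010220100, $) ⊢ (q_1, 00010220100, X$) ⊢ (q_2, 0010220100, X$) ⊢ (q_0, 010220100, X$) ⊢ (q_0, 010220100, VV$) ⊢ (q_1, 10220100, V$) ⊢ (q_2, 10220100, $) ⊢ (q_1, 10220100, X$) ⊢ (q_2, 0220100, $) ⊢ (q_1, 0220100, X$) ⊢ (q_2, 220100, X$) ⊢ (q_1, 20100, VX$) ⊢ (q_2, 20100, X$) ⊢ (q_1, 0100, VX$) ⊢ (q_2, 0100, X$) ⊢ (q_0, 100, X$) ⊢ (q_0, 100, VV$)
No transition for (q_0, 1, top V); M blocks with input 100 remaining.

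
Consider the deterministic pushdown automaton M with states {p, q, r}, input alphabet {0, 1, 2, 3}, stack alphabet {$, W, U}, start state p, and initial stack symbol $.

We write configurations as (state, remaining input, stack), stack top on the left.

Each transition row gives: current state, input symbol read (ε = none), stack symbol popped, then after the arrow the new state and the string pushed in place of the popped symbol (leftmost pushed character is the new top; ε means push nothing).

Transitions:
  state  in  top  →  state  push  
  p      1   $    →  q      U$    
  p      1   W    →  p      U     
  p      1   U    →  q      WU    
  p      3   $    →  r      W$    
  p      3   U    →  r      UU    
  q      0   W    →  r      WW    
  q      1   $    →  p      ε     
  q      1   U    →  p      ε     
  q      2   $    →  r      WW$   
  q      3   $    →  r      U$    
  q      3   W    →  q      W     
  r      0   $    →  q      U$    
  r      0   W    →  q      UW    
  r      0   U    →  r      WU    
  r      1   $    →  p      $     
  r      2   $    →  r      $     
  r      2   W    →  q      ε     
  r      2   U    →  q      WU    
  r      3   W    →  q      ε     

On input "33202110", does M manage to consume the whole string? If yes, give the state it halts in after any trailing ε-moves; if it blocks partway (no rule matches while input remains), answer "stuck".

(p, 33202110, $)
  read 3, top $: go to r, push W$ → (r, 3202110, W$)
  read 3, top W: go to q, push ε → (q, 202110, $)
  read 2, top $: go to r, push WW$ → (r, 02110, WW$)
  read 0, top W: go to q, push UW → (q, 2110, UWW$)
No transition for (q, 2, top U); M blocks with input 2110 remaining.

stuck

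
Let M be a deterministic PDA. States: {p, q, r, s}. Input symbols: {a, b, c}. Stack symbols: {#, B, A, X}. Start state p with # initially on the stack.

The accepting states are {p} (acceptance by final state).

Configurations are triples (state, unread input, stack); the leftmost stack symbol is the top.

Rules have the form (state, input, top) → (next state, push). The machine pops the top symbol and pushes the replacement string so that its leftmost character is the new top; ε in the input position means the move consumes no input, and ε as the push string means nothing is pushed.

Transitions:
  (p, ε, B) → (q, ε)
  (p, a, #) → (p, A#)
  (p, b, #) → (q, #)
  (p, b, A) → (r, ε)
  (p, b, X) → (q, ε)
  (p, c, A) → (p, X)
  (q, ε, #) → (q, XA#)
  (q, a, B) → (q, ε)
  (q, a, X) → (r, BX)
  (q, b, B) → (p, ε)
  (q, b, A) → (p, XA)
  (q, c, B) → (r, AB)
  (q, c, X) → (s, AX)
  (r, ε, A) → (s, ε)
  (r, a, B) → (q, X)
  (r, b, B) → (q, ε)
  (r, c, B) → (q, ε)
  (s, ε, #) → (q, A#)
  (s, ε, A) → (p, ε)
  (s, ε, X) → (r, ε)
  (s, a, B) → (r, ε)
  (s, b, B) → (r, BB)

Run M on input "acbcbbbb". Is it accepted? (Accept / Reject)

Accept

(p, acbcbbbb, #)
  read a, top #: go to p, push A# → (p, cbcbbbb, A#)
  read c, top A: go to p, push X → (p, bcbbbb, X#)
  read b, top X: go to q, push ε → (q, cbbbb, #)
  ε-move, top #: go to q, push XA# → (q, cbbbb, XA#)
  read c, top X: go to s, push AX → (s, bbbb, AXA#)
  ε-move, top A: go to p, push ε → (p, bbbb, XA#)
  read b, top X: go to q, push ε → (q, bbb, A#)
  read b, top A: go to p, push XA → (p, bb, XA#)
  read b, top X: go to q, push ε → (q, b, A#)
  read b, top A: go to p, push XA → (p, ε, XA#)
All input consumed; state p ∈ F.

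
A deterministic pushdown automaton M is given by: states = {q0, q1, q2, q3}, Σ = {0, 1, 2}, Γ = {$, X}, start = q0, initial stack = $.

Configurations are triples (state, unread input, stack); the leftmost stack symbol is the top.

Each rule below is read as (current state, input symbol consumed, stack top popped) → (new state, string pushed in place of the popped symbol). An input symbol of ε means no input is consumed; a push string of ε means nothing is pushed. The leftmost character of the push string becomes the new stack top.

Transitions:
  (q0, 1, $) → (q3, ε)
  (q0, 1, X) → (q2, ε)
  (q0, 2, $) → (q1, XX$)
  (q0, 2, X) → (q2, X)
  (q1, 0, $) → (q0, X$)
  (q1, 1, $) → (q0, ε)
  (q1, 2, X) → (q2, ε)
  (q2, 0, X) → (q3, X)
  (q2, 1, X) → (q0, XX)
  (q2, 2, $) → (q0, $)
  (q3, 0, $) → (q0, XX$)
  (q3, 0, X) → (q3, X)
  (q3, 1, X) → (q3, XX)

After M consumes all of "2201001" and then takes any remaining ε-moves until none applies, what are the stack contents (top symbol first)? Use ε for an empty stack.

XXX$

(q0, 2201001, $) ⊢ (q1, 201001, XX$) ⊢ (q2, 01001, X$) ⊢ (q3, 1001, X$) ⊢ (q3, 001, XX$) ⊢ (q3, 01, XX$) ⊢ (q3, 1, XX$) ⊢ (q3, ε, XXX$)
All input consumed in state q3 with stack XXX$.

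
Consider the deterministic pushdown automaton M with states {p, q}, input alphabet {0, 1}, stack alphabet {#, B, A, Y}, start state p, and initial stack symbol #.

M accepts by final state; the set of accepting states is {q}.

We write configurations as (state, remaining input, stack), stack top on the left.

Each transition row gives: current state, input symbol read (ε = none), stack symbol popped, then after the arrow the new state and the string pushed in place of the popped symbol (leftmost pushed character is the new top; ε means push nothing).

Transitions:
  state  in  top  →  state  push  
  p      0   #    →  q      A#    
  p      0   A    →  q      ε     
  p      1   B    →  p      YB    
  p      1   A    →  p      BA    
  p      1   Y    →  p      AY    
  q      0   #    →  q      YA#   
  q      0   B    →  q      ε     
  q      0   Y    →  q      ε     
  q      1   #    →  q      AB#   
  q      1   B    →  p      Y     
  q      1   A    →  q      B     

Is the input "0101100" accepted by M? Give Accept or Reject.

Accept

(p, 0101100, #)
  read 0, top #: go to q, push A# → (q, 101100, A#)
  read 1, top A: go to q, push B → (q, 01100, B#)
  read 0, top B: go to q, push ε → (q, 1100, #)
  read 1, top #: go to q, push AB# → (q, 100, AB#)
  read 1, top A: go to q, push B → (q, 00, BB#)
  read 0, top B: go to q, push ε → (q, 0, B#)
  read 0, top B: go to q, push ε → (q, ε, #)
All input consumed; state q ∈ F.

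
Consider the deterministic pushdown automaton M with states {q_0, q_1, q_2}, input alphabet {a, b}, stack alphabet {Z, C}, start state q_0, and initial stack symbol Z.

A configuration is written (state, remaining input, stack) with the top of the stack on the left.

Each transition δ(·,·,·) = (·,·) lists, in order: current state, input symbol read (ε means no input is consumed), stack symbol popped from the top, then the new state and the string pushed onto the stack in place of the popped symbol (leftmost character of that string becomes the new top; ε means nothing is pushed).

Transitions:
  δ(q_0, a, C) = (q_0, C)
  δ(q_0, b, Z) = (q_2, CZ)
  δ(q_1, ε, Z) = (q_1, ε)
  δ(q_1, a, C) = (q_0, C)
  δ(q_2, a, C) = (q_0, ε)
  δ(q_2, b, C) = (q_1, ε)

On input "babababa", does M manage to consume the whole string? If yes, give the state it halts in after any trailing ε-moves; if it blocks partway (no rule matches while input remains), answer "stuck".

(q_0, babababa, Z) ⊢ (q_2, abababa, CZ) ⊢ (q_0, bababa, Z) ⊢ (q_2, ababa, CZ) ⊢ (q_0, baba, Z) ⊢ (q_2, aba, CZ) ⊢ (q_0, ba, Z) ⊢ (q_2, a, CZ) ⊢ (q_0, ε, Z)
All input consumed; M is in state q_0.

q_0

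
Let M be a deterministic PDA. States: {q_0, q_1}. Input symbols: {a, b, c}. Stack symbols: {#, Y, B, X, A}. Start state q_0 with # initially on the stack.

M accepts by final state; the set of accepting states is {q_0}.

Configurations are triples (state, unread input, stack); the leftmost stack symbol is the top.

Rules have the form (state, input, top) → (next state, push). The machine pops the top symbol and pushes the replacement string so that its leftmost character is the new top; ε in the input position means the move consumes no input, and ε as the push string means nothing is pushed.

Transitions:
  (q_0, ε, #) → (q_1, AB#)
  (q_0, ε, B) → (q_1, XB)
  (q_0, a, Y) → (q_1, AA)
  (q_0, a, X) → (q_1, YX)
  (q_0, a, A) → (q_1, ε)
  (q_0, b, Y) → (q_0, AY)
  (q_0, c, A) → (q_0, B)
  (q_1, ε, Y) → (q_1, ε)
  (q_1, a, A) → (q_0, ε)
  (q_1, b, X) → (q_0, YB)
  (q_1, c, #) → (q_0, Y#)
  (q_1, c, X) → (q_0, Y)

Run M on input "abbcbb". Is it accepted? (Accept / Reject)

(q_0, abbcbb, #)
  ε-move, top #: go to q_1, push AB# → (q_1, abbcbb, AB#)
  read a, top A: go to q_0, push ε → (q_0, bbcbb, B#)
  ε-move, top B: go to q_1, push XB → (q_1, bbcbb, XB#)
  read b, top X: go to q_0, push YB → (q_0, bcbb, YBB#)
  read b, top Y: go to q_0, push AY → (q_0, cbb, AYBB#)
  read c, top A: go to q_0, push B → (q_0, bb, BYBB#)
  ε-move, top B: go to q_1, push XB → (q_1, bb, XBYBB#)
  read b, top X: go to q_0, push YB → (q_0, b, YBBYBB#)
  read b, top Y: go to q_0, push AY → (q_0, ε, AYBBYBB#)
All input consumed; state q_0 ∈ F.

Accept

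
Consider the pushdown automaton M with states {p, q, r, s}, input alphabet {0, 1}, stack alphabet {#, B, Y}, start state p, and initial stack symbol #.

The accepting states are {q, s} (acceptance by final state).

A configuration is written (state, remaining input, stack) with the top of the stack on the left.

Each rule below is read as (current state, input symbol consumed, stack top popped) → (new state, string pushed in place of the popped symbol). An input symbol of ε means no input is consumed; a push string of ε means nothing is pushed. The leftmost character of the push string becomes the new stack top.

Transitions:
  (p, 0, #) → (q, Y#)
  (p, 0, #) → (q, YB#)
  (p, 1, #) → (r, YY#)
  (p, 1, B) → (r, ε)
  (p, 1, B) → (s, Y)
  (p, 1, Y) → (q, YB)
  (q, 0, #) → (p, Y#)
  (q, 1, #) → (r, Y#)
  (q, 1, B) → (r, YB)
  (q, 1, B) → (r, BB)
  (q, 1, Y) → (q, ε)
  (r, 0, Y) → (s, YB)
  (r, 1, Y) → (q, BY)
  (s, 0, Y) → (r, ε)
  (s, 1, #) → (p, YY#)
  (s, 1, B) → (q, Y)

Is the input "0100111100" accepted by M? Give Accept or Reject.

No computation consumes all input and reaches a final state.

Reject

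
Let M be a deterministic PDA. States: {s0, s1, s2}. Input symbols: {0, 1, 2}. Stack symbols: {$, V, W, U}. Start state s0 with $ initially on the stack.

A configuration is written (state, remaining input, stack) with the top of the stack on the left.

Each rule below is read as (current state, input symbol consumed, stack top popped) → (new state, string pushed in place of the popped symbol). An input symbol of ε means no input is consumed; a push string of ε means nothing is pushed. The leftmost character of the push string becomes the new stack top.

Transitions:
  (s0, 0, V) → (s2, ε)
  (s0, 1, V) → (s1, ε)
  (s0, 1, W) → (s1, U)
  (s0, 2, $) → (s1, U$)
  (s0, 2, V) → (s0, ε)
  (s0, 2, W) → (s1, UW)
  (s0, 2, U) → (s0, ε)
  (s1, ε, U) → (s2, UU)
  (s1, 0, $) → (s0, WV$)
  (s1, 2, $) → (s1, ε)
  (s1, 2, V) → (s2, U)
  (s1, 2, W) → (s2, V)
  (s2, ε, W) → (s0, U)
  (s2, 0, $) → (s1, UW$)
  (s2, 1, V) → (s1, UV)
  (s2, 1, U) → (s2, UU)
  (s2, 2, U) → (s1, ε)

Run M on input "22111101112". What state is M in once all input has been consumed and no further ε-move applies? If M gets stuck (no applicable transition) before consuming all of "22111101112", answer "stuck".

stuck

(s0, 22111101112, $)
  read 2, top $: go to s1, push U$ → (s1, 2111101112, U$)
  ε-move, top U: go to s2, push UU → (s2, 2111101112, UU$)
  read 2, top U: go to s1, push ε → (s1, 111101112, U$)
  ε-move, top U: go to s2, push UU → (s2, 111101112, UU$)
  read 1, top U: go to s2, push UU → (s2, 11101112, UUU$)
  read 1, top U: go to s2, push UU → (s2, 1101112, UUUU$)
  read 1, top U: go to s2, push UU → (s2, 101112, UUUUU$)
  read 1, top U: go to s2, push UU → (s2, 01112, UUUUUU$)
No transition for (s2, 0, top U); M blocks with input 01112 remaining.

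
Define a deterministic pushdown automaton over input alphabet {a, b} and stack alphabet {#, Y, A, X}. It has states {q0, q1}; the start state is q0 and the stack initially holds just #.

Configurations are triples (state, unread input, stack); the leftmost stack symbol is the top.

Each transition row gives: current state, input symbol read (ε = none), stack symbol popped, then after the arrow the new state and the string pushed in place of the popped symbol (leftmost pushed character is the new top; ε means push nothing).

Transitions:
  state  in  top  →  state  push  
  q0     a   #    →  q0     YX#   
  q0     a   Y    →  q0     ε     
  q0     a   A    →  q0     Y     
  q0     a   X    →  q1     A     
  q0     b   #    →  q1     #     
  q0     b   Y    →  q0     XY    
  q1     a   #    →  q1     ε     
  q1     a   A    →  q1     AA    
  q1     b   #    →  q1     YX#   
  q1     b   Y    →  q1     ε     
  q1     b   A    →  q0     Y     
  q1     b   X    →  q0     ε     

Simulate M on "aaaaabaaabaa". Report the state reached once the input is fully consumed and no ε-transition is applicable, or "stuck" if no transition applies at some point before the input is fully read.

stuck

(q0, aaaaabaaabaa, #) ⊢ (q0, aaaabaaabaa, YX#) ⊢ (q0, aaabaaabaa, X#) ⊢ (q1, aabaaabaa, A#) ⊢ (q1, abaaabaa, AA#) ⊢ (q1, baaabaa, AAA#) ⊢ (q0, aaabaa, YAA#) ⊢ (q0, aabaa, AA#) ⊢ (q0, abaa, YA#) ⊢ (q0, baa, A#)
No transition for (q0, b, top A); M blocks with input baa remaining.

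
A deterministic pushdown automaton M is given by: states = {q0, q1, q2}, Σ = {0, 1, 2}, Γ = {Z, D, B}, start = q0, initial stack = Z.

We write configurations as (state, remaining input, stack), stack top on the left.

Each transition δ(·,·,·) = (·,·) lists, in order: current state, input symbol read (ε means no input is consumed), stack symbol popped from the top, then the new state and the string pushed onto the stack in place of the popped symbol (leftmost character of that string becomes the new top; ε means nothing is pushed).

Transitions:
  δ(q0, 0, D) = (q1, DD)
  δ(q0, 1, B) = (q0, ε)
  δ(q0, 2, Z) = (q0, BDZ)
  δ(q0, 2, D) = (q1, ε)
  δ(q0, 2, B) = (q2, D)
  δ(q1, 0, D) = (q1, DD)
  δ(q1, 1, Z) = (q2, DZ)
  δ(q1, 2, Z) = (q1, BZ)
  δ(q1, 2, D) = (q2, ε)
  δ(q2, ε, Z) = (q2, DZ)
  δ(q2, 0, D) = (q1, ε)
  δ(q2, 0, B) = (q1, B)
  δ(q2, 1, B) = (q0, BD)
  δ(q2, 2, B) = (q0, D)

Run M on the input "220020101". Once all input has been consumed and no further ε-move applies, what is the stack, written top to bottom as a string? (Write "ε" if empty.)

(q0, 220020101, Z)
  read 2, top Z: go to q0, push BDZ → (q0, 20020101, BDZ)
  read 2, top B: go to q2, push D → (q2, 0020101, DDZ)
  read 0, top D: go to q1, push ε → (q1, 020101, DZ)
  read 0, top D: go to q1, push DD → (q1, 20101, DDZ)
  read 2, top D: go to q2, push ε → (q2, 0101, DZ)
  read 0, top D: go to q1, push ε → (q1, 101, Z)
  read 1, top Z: go to q2, push DZ → (q2, 01, DZ)
  read 0, top D: go to q1, push ε → (q1, 1, Z)
  read 1, top Z: go to q2, push DZ → (q2, ε, DZ)
All input consumed in state q2 with stack DZ.

DZ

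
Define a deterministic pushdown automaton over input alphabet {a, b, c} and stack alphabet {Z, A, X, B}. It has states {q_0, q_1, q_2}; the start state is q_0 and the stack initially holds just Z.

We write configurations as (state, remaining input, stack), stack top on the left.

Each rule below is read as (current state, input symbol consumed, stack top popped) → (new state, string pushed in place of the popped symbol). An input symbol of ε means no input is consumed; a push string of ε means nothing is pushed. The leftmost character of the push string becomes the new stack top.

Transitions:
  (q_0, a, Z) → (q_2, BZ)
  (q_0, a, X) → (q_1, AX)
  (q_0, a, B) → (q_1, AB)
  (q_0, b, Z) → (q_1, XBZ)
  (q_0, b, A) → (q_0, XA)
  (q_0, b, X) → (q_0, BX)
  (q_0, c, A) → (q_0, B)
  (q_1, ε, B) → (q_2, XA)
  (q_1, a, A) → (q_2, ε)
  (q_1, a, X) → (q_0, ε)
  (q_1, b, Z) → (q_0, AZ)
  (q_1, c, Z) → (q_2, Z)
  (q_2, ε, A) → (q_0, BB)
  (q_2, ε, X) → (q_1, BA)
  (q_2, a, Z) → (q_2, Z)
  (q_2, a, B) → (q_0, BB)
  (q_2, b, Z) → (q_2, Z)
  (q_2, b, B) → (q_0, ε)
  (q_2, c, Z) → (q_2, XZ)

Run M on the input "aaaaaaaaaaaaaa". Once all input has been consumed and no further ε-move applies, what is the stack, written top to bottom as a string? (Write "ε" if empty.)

(q_0, aaaaaaaaaaaaaa, Z)
  read a, top Z: go to q_2, push BZ → (q_2, aaaaaaaaaaaaa, BZ)
  read a, top B: go to q_0, push BB → (q_0, aaaaaaaaaaaa, BBZ)
  read a, top B: go to q_1, push AB → (q_1, aaaaaaaaaaa, ABBZ)
  read a, top A: go to q_2, push ε → (q_2, aaaaaaaaaa, BBZ)
  read a, top B: go to q_0, push BB → (q_0, aaaaaaaaa, BBBZ)
  read a, top B: go to q_1, push AB → (q_1, aaaaaaaa, ABBBZ)
  read a, top A: go to q_2, push ε → (q_2, aaaaaaa, BBBZ)
  read a, top B: go to q_0, push BB → (q_0, aaaaaa, BBBBZ)
  read a, top B: go to q_1, push AB → (q_1, aaaaa, ABBBBZ)
  read a, top A: go to q_2, push ε → (q_2, aaaa, BBBBZ)
  read a, top B: go to q_0, push BB → (q_0, aaa, BBBBBZ)
  read a, top B: go to q_1, push AB → (q_1, aa, ABBBBBZ)
  read a, top A: go to q_2, push ε → (q_2, a, BBBBBZ)
  read a, top B: go to q_0, push BB → (q_0, ε, BBBBBBZ)
All input consumed in state q_0 with stack BBBBBBZ.

BBBBBBZ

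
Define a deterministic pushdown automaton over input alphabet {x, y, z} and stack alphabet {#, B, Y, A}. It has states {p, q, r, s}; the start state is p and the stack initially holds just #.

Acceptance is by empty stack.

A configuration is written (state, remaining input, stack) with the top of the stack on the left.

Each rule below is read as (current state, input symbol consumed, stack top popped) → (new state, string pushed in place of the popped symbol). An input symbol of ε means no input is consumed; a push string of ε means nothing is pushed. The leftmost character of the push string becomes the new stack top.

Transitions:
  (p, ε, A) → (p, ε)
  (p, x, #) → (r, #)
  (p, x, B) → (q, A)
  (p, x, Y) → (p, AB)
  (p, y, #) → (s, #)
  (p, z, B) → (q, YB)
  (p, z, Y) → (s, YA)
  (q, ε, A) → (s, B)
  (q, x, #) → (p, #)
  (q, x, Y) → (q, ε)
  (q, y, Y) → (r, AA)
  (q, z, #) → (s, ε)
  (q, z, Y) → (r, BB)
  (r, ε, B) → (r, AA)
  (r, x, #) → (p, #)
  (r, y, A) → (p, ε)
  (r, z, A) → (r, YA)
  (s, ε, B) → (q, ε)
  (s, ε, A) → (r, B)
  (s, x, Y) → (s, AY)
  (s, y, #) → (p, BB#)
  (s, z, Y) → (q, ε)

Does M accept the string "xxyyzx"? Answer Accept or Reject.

Reject

(p, xxyyzx, #) ⊢ (r, xyyzx, #) ⊢ (p, yyzx, #) ⊢ (s, yzx, #) ⊢ (p, zx, BB#) ⊢ (q, x, YBB#) ⊢ (q, ε, BB#)
All input consumed; stack is BB#, not empty, and no further ε-move applies.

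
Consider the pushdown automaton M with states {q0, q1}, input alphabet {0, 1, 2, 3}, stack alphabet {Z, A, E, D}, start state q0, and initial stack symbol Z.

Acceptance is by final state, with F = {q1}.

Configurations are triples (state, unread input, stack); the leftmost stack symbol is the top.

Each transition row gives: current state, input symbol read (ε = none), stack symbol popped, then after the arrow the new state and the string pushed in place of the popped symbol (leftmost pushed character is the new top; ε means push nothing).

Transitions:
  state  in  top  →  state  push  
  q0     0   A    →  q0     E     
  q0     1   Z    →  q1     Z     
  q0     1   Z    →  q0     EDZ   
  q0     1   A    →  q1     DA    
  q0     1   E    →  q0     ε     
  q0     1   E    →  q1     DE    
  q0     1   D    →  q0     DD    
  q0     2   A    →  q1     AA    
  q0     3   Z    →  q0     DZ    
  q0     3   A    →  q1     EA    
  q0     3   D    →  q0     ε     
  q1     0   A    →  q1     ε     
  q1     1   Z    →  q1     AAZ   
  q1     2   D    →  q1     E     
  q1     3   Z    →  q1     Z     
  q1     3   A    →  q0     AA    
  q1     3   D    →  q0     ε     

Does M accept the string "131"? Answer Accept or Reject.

Accept

One accepting computation: (q0, 131, Z) ⊢ (q1, 31, Z) ⊢ (q1, 1, Z) ⊢ (q1, ε, AAZ)
All input consumed and state q1 ∈ F.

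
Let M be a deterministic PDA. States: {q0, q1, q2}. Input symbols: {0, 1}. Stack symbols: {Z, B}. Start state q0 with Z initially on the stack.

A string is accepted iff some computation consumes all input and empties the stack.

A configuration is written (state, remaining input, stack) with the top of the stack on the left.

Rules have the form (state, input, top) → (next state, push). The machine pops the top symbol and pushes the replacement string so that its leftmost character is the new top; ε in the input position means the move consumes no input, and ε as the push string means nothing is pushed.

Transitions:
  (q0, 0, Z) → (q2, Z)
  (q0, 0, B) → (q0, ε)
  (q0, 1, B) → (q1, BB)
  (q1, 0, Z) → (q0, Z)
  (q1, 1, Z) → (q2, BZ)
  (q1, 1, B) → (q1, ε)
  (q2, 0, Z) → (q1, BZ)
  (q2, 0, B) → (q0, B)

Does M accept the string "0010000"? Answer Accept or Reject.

(q0, 0010000, Z)
  read 0, top Z: go to q2, push Z → (q2, 010000, Z)
  read 0, top Z: go to q1, push BZ → (q1, 10000, BZ)
  read 1, top B: go to q1, push ε → (q1, 0000, Z)
  read 0, top Z: go to q0, push Z → (q0, 000, Z)
  read 0, top Z: go to q2, push Z → (q2, 00, Z)
  read 0, top Z: go to q1, push BZ → (q1, 0, BZ)
No transition applies at (q1, 0, BZ); input not fully consumed.

Reject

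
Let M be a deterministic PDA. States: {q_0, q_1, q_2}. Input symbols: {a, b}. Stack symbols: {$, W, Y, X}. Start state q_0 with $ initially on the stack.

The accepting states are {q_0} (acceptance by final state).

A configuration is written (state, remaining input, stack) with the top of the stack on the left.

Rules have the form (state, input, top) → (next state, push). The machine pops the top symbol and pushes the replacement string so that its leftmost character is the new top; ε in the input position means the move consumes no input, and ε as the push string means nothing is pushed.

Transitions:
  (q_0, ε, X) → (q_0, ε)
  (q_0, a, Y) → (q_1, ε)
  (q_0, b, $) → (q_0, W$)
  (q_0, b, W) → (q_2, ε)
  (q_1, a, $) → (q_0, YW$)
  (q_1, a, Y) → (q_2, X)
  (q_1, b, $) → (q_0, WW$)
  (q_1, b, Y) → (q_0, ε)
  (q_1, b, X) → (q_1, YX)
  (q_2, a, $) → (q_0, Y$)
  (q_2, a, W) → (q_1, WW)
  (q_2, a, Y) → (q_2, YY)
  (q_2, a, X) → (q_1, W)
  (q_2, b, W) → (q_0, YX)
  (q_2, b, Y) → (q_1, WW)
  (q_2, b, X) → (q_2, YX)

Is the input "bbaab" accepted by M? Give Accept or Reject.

(q_0, bbaab, $) ⊢ (q_0, baab, W$) ⊢ (q_2, aab, $) ⊢ (q_0, ab, Y$) ⊢ (q_1, b, $) ⊢ (q_0, ε, WW$)
All input consumed; state q_0 ∈ F.

Accept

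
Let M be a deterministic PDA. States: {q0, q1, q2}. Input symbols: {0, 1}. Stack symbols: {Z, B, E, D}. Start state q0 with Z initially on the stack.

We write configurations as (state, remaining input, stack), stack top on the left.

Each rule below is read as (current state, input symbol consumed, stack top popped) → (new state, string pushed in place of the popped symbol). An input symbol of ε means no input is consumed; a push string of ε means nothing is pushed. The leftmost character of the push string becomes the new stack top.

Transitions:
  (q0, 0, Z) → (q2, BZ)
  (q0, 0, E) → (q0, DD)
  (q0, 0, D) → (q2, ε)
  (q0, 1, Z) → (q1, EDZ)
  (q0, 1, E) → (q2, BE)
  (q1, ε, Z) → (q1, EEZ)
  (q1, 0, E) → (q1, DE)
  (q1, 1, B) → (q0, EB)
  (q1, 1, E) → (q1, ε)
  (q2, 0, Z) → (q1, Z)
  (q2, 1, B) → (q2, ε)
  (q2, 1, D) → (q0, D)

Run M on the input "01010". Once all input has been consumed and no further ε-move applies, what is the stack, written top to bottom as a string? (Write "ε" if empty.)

(q0, 01010, Z)
  read 0, top Z: go to q2, push BZ → (q2, 1010, BZ)
  read 1, top B: go to q2, push ε → (q2, 010, Z)
  read 0, top Z: go to q1, push Z → (q1, 10, Z)
  ε-move, top Z: go to q1, push EEZ → (q1, 10, EEZ)
  read 1, top E: go to q1, push ε → (q1, 0, EZ)
  read 0, top E: go to q1, push DE → (q1, ε, DEZ)
All input consumed in state q1 with stack DEZ.

DEZ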